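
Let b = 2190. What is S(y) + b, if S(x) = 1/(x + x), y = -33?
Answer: 144539/66 ≈ 2190.0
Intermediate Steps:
S(x) = 1/(2*x)
S(y) + b = (½)/(-33) + 2190 = (½)*(-1/33) + 2190 = -1/66 + 2190 = 144539/66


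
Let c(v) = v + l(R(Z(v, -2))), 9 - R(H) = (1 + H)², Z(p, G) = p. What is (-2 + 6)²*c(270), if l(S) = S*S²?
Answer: -6335429364436768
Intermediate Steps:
R(H) = 9 - (1 + H)²
l(S) = S³
c(v) = v + (9 - (1 + v)²)³
(-2 + 6)²*c(270) = (-2 + 6)²*(270 - (-9 + (1 + 270)²)³) = 4²*(270 - (-9 + 271²)³) = 16*(270 - (-9 + 73441)³) = 16*(270 - 1*73432³) = 16*(270 - 1*395964335277568) = 16*(270 - 395964335277568) = 16*(-395964335277298) = -6335429364436768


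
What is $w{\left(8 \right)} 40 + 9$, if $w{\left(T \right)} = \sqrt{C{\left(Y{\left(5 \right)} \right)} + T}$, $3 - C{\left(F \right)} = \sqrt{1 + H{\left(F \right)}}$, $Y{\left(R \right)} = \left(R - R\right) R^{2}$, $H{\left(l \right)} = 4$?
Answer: $9 + 40 \sqrt{11 - \sqrt{5}} \approx 127.42$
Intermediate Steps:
$Y{\left(R \right)} = 0$ ($Y{\left(R \right)} = 0 R^{2} = 0$)
$C{\left(F \right)} = 3 - \sqrt{5}$ ($C{\left(F \right)} = 3 - \sqrt{1 + 4} = 3 - \sqrt{5}$)
$w{\left(T \right)} = \sqrt{3 + T - \sqrt{5}}$ ($w{\left(T \right)} = \sqrt{\left(3 - \sqrt{5}\right) + T} = \sqrt{3 + T - \sqrt{5}}$)
$w{\left(8 \right)} 40 + 9 = \sqrt{3 + 8 - \sqrt{5}} \cdot 40 + 9 = \sqrt{11 - \sqrt{5}} \cdot 40 + 9 = 40 \sqrt{11 - \sqrt{5}} + 9 = 9 + 40 \sqrt{11 - \sqrt{5}}$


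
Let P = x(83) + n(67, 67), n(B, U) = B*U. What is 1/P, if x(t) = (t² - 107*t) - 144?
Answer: 1/2353 ≈ 0.00042499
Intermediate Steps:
x(t) = -144 + t² - 107*t
P = 2353 (P = (-144 + 83² - 107*83) + 67*67 = (-144 + 6889 - 8881) + 4489 = -2136 + 4489 = 2353)
1/P = 1/2353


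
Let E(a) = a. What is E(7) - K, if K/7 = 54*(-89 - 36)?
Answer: 47257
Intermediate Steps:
K = -47250 (K = 7*(54*(-89 - 36)) = 7*(54*(-125)) = 7*(-6750) = -47250)
E(7) - K = 7 - 1*(-47250) = 7 + 47250 = 47257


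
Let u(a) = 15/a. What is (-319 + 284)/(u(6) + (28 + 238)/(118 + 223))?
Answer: -23870/2237 ≈ -10.671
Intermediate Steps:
(-319 + 284)/(u(6) + (28 + 238)/(118 + 223)) = (-319 + 284)/(15/6 + (28 + 238)/(118 + 223)) = -35/(15*(1/6) + 266/341) = -35/(5/2 + 266*(1/341)) = -35/(5/2 + 266/341) = -35/2237/682 = -35*682/2237 = -23870/2237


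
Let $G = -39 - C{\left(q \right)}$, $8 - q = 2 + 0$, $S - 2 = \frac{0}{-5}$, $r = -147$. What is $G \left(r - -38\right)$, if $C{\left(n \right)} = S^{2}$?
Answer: $4687$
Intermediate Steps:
$S = 2$ ($S = 2 + \frac{0}{-5} = 2 + 0 \left(- \frac{1}{5}\right) = 2 + 0 = 2$)
$q = 6$ ($q = 8 - \left(2 + 0\right) = 8 - 2 = 6$)
$C{\left(n \right)} = 4$ ($C{\left(n \right)} = 2^{2} = 4$)
$G = -43$ ($G = -39 - 4 = -43$)
$G \left(r - -38\right) = - 43 \left(-147 - -38\right) = - 43 \left(-147 + 38\right) = \left(-43\right) \left(-109\right) = 4687$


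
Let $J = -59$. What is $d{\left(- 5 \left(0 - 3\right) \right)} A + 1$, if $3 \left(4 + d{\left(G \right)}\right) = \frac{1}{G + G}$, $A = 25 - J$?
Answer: $- \frac{5011}{15} \approx -334.07$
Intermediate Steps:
$A = 84$ ($A = 25 - -59 = 25 + 59 = 84$)
$d{\left(G \right)} = -4 + \frac{1}{6 G}$ ($d{\left(G \right)} = -4 + \frac{1}{3 \left(G + G\right)} = -4 + \frac{1}{3 \cdot 2 G} = -4 + \frac{\frac{1}{2} \frac{1}{G}}{3} = -4 + \frac{1}{6 G}$)
$d{\left(- 5 \left(0 - 3\right) \right)} A + 1 = \left(-4 + \frac{1}{6 \left(- 5 \left(0 - 3\right)\right)}\right) 84 + 1 = \left(-4 + \frac{1}{6 \left(\left(-5\right) \left(-3\right)\right)}\right) 84 + 1 = \left(-4 + \frac{1}{6 \cdot 15}\right) 84 + 1 = \left(-4 + \frac{1}{6} \cdot \frac{1}{15}\right) 84 + 1 = \left(-4 + \frac{1}{90}\right) 84 + 1 = \left(- \frac{359}{90}\right) 84 + 1 = - \frac{5026}{15} + 1 = - \frac{5011}{15}$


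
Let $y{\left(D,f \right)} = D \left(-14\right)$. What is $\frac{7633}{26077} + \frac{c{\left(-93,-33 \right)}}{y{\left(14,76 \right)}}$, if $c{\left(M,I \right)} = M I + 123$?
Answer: $- \frac{2919347}{182539} \approx -15.993$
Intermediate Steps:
$c{\left(M,I \right)} = 123 + I M$ ($c{\left(M,I \right)} = I M + 123 = 123 + I M$)
$y{\left(D,f \right)} = - 14 D$
$\frac{7633}{26077} + \frac{c{\left(-93,-33 \right)}}{y{\left(14,76 \right)}} = \frac{7633}{26077} + \frac{123 - -3069}{\left(-14\right) 14} = 7633 \cdot \frac{1}{26077} + \frac{123 + 3069}{-196} = \frac{7633}{26077} + 3192 \left(- \frac{1}{196}\right) = \frac{7633}{26077} - \frac{114}{7} = - \frac{2919347}{182539}$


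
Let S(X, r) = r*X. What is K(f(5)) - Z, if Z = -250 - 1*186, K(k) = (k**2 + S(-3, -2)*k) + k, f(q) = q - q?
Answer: 436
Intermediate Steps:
S(X, r) = X*r
f(q) = 0
K(k) = k**2 + 7*k (K(k) = (k**2 + (-3*(-2))*k) + k = (k**2 + 6*k) + k = k**2 + 7*k)
Z = -436 (Z = -250 - 186 = -436)
K(f(5)) - Z = 0*(7 + 0) - 1*(-436) = 0*7 + 436 = 0 + 436 = 436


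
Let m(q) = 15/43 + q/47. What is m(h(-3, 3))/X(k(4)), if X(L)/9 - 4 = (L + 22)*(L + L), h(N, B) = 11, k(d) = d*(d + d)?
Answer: 589/31466970 ≈ 1.8718e-5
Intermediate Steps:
k(d) = 2*d**2 (k(d) = d*(2*d) = 2*d**2)
m(q) = 15/43 + q/47 (m(q) = 15*(1/43) + q*(1/47) = 15/43 + q/47)
X(L) = 36 + 18*L*(22 + L) (X(L) = 36 + 9*((L + 22)*(L + L)) = 36 + 9*((22 + L)*(2*L)) = 36 + 9*(2*L*(22 + L)) = 36 + 18*L*(22 + L))
m(h(-3, 3))/X(k(4)) = (15/43 + (1/47)*11)/(36 + 18*(2*4**2)**2 + 396*(2*4**2)) = (15/43 + 11/47)/(36 + 18*(2*16)**2 + 396*(2*16)) = 1178/(2021*(36 + 18*32**2 + 396*32)) = 1178/(2021*(36 + 18*1024 + 12672)) = 1178/(2021*(36 + 18432 + 12672)) = (1178/2021)/31140 = (1178/2021)*(1/31140) = 589/31466970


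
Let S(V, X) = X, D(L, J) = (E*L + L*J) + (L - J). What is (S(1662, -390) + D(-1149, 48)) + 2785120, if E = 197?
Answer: 2502028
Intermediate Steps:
D(L, J) = -J + 198*L + J*L (D(L, J) = (197*L + L*J) + (L - J) = (197*L + J*L) + (L - J) = -J + 198*L + J*L)
(S(1662, -390) + D(-1149, 48)) + 2785120 = (-390 + (-1*48 + 198*(-1149) + 48*(-1149))) + 2785120 = (-390 + (-48 - 227502 - 55152)) + 2785120 = (-390 - 282702) + 2785120 = -283092 + 2785120 = 2502028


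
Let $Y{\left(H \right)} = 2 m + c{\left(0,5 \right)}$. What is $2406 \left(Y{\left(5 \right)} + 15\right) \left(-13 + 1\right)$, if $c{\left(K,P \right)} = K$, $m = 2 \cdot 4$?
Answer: $-895032$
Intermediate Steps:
$m = 8$
$Y{\left(H \right)} = 16$ ($Y{\left(H \right)} = 2 \cdot 8 + 0 = 16 + 0 = 16$)
$2406 \left(Y{\left(5 \right)} + 15\right) \left(-13 + 1\right) = 2406 \left(16 + 15\right) \left(-13 + 1\right) = 2406 \cdot 31 \left(-12\right) = 2406 \left(-372\right) = -895032$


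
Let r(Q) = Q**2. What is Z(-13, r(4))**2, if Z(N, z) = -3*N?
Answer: 1521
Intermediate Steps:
Z(-13, r(4))**2 = (-3*(-13))**2 = 39**2 = 1521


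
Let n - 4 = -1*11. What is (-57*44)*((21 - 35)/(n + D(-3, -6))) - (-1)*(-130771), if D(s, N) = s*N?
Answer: -127579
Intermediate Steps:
n = -7 (n = 4 - 1*11 = 4 - 11 = -7)
D(s, N) = N*s
(-57*44)*((21 - 35)/(n + D(-3, -6))) - (-1)*(-130771) = (-57*44)*((21 - 35)/(-7 - 6*(-3))) - (-1)*(-130771) = -(-35112)/(-7 + 18) - 1*130771 = -(-35112)/11 - 130771 = -2508*(-14/11) - 130771 = 3192 - 130771 = -127579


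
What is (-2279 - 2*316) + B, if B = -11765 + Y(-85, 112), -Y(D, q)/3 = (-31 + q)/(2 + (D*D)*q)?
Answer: -3958616265/269734 ≈ -14676.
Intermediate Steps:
Y(D, q) = -3*(-31 + q)/(2 + q*D**2) (Y(D, q) = -3*(-31 + q)/(2 + (D*D)*q) = -3*(-31 + q)/(2 + D**2*q) = -3*(-31 + q)/(2 + q*D**2))
B = -3173420591/269734 (B = -11765 + 3*(31 - 1*112)/(2 + 112*(-85)**2) = -11765 + 3*(31 - 112)/(2 + 112*7225) = -11765 + 3*(-81)/(2 + 809200) = -11765 + 3*(-81)/809202 = -11765 + 3*(1/809202)*(-81) = -11765 - 81/269734 = -3173420591/269734 ≈ -11765.)
(-2279 - 2*316) + B = (-2279 - 2*316) - 3173420591/269734 = (-2279 - 632) - 3173420591/269734 = -2911 - 3173420591/269734 = -3958616265/269734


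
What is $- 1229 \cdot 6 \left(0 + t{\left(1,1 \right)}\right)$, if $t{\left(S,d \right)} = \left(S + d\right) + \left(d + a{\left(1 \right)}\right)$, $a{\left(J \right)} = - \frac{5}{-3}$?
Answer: $-34412$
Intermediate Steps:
$a{\left(J \right)} = \frac{5}{3}$ ($a{\left(J \right)} = \left(-5\right) \left(- \frac{1}{3}\right) = \frac{5}{3}$)
$t{\left(S,d \right)} = \frac{5}{3} + S + 2 d$ ($t{\left(S,d \right)} = \left(S + d\right) + \left(d + \frac{5}{3}\right) = \left(S + d\right) + \left(\frac{5}{3} + d\right) = \frac{5}{3} + S + 2 d$)
$- 1229 \cdot 6 \left(0 + t{\left(1,1 \right)}\right) = - 1229 \cdot 6 \left(0 + \left(\frac{5}{3} + 1 + 2 \cdot 1\right)\right) = - 1229 \cdot 6 \left(0 + \left(\frac{5}{3} + 1 + 2\right)\right) = - 1229 \cdot 6 \left(0 + \frac{14}{3}\right) = - 1229 \cdot 6 \cdot \frac{14}{3} = \left(-1229\right) 28 = -34412$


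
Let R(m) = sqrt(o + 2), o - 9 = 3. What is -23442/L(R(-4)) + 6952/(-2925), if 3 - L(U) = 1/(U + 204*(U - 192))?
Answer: -504886491255988/64593967815 + 961122*sqrt(14)/2760425975 ≈ -7816.3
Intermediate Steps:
o = 12 (o = 9 + 3 = 12)
R(m) = sqrt(14) (R(m) = sqrt(12 + 2) = sqrt(14))
L(U) = 3 - 1/(-39168 + 205*U) (L(U) = 3 - 1/(U + 204*(U - 192)) = 3 - 1/(U + 204*(-192 + U)) = 3 - 1/(U + (-39168 + 204*U)) = 3 - 1/(-39168 + 205*U))
-23442/L(R(-4)) + 6952/(-2925) = -23442*(-39168 + 205*sqrt(14))/(5*(-23501 + 123*sqrt(14))) + 6952/(-2925) = -23442*(-39168 + 205*sqrt(14))/(5*(-23501 + 123*sqrt(14))) + 6952*(-1/2925) = -23442*(-39168 + 205*sqrt(14))/(5*(-23501 + 123*sqrt(14))) - 6952/2925 = -6952/2925 - 23442*(-39168 + 205*sqrt(14))/(5*(-23501 + 123*sqrt(14)))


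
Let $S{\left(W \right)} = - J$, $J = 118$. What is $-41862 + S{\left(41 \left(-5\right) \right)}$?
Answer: $-41980$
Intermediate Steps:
$S{\left(W \right)} = -118$ ($S{\left(W \right)} = \left(-1\right) 118 = -118$)
$-41862 + S{\left(41 \left(-5\right) \right)} = -41862 - 118 = -41980$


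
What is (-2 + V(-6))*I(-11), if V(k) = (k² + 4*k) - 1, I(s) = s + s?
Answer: -198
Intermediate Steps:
I(s) = 2*s
V(k) = -1 + k² + 4*k
(-2 + V(-6))*I(-11) = (-2 + (-1 + (-6)² + 4*(-6)))*(2*(-11)) = (-2 + (-1 + 36 - 24))*(-22) = (-2 + 11)*(-22) = 9*(-22) = -198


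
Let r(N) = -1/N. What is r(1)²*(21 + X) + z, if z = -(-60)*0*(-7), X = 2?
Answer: 23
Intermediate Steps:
z = 0 (z = -15*0*(-7) = 0*(-7) = 0)
r(1)²*(21 + X) + z = (-1/1)²*(21 + 2) + 0 = (-1*1)²*23 + 0 = (-1)²*23 + 0 = 1*23 + 0 = 23 + 0 = 23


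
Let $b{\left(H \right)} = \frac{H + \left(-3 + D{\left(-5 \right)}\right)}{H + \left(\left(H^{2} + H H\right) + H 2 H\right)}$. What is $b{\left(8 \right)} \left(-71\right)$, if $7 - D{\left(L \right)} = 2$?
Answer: $- \frac{355}{132} \approx -2.6894$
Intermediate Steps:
$D{\left(L \right)} = 5$ ($D{\left(L \right)} = 7 - 2 = 5$)
$b{\left(H \right)} = \frac{2 + H}{H + 4 H^{2}}$ ($b{\left(H \right)} = \frac{H + \left(-3 + 5\right)}{H + \left(\left(H^{2} + H H\right) + H 2 H\right)} = \frac{H + 2}{H + \left(\left(H^{2} + H^{2}\right) + 2 H H\right)} = \frac{2 + H}{H + \left(2 H^{2} + 2 H^{2}\right)} = \frac{2 + H}{H + 4 H^{2}}$)
$b{\left(8 \right)} \left(-71\right) = \frac{2 + 8}{8 \left(1 + 4 \cdot 8\right)} \left(-71\right) = \frac{1}{8} \frac{1}{1 + 32} \cdot 10 \left(-71\right) = \frac{1}{8} \cdot \frac{1}{33} \cdot 10 \left(-71\right) = \frac{5}{132} \left(-71\right) = - \frac{355}{132}$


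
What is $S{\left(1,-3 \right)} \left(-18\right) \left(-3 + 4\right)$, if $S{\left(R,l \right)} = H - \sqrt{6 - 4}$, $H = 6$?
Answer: $-108 + 18 \sqrt{2} \approx -82.544$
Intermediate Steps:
$S{\left(R,l \right)} = 6 - \sqrt{2}$ ($S{\left(R,l \right)} = 6 - \sqrt{6 - 4} = 6 - \sqrt{2}$)
$S{\left(1,-3 \right)} \left(-18\right) \left(-3 + 4\right) = \left(6 - \sqrt{2}\right) \left(-18\right) \left(-3 + 4\right) = \left(-108 + 18 \sqrt{2}\right) 1 = -108 + 18 \sqrt{2}$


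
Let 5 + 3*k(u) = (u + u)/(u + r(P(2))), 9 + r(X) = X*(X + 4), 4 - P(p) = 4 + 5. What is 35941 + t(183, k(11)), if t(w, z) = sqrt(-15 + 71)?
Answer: 35941 + 2*sqrt(14) ≈ 35949.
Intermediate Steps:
P(p) = -5 (P(p) = 4 - (4 + 5) = 4 - 1*9 = 4 - 9 = -5)
r(X) = -9 + X*(4 + X) (r(X) = -9 + X*(X + 4) = -9 + X*(4 + X))
k(u) = -5/3 + 2*u/(3*(-4 + u)) (k(u) = -5/3 + ((u + u)/(u + (-9 + (-5)**2 + 4*(-5))))/3 = -5/3 + ((2*u)/(u + (-9 + 25 - 20)))/3 = -5/3 + ((2*u)/(u - 4))/3 = -5/3 + ((2*u)/(-4 + u))/3 = -5/3 + (2*u/(-4 + u))/3 = -5/3 + 2*u/(3*(-4 + u)))
t(w, z) = 2*sqrt(14) (t(w, z) = sqrt(56) = 2*sqrt(14))
35941 + t(183, k(11)) = 35941 + 2*sqrt(14)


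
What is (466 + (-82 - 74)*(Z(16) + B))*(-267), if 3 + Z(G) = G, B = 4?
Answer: 583662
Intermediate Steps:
Z(G) = -3 + G
(466 + (-82 - 74)*(Z(16) + B))*(-267) = (466 + (-82 - 74)*((-3 + 16) + 4))*(-267) = (466 - 156*(13 + 4))*(-267) = (466 - 156*17)*(-267) = (466 - 2652)*(-267) = -2186*(-267) = 583662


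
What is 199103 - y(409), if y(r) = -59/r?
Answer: 81433186/409 ≈ 1.9910e+5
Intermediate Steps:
199103 - y(409) = 199103 - (-59)/409 = 199103 - 1*(-59/409) = 199103 + 59/409 = 81433186/409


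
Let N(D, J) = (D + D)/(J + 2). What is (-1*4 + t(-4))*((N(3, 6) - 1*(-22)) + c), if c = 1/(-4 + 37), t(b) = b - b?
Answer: -3007/33 ≈ -91.121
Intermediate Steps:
t(b) = 0
N(D, J) = 2*D/(2 + J) (N(D, J) = (2*D)/(2 + J) = 2*D/(2 + J))
c = 1/33 ≈ 0.030303
(-1*4 + t(-4))*((N(3, 6) - 1*(-22)) + c) = (-1*4 + 0)*((2*3/(2 + 6) - 1*(-22)) + 1/33) = (-4 + 0)*((2*3/8 + 22) + 1/33) = -4*((2*3*(1/8) + 22) + 1/33) = -4*((3/4 + 22) + 1/33) = -4*(91/4 + 1/33) = -4*3007/132 = -3007/33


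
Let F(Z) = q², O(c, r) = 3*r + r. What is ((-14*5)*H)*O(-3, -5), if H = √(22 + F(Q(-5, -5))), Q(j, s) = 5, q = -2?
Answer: 1400*√26 ≈ 7138.6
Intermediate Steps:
O(c, r) = 4*r
F(Z) = 4 (F(Z) = (-2)² = 4)
H = √26 (H = √(22 + 4) = √26 ≈ 5.0990)
((-14*5)*H)*O(-3, -5) = ((-14*5)*√26)*(4*(-5)) = -70*√26*(-20) = 1400*√26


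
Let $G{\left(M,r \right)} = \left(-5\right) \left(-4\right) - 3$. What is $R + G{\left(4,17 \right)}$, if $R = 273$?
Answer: $290$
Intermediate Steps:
$G{\left(M,r \right)} = 17$ ($G{\left(M,r \right)} = 20 - 3 = 17$)
$R + G{\left(4,17 \right)} = 273 + 17 = 290$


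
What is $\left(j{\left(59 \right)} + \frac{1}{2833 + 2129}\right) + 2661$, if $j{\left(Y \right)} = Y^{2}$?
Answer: $\frac{30476605}{4962} \approx 6142.0$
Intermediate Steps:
$\left(j{\left(59 \right)} + \frac{1}{2833 + 2129}\right) + 2661 = \left(59^{2} + \frac{1}{2833 + 2129}\right) + 2661 = \left(3481 + \frac{1}{4962}\right) + 2661 = \frac{17272723}{4962} + 2661 = \frac{30476605}{4962}$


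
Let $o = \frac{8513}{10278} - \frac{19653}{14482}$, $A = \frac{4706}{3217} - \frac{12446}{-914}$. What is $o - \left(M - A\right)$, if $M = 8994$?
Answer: $- \frac{491240435759443870}{54707192273331} \approx -8979.5$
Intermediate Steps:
$A = \frac{22170033}{1470169}$ ($A = 4706 \cdot \frac{1}{3217} - - \frac{6223}{457} = \frac{4706}{3217} + \frac{6223}{457} = \frac{22170033}{1470169} \approx 15.08$)
$o = - \frac{19677067}{37211499}$ ($o = 8513 \cdot \frac{1}{10278} - \frac{19653}{14482} = \frac{8513}{10278} - \frac{19653}{14482} = - \frac{19677067}{37211499} \approx -0.52879$)
$o - \left(M - A\right) = - \frac{19677067}{37211499} - \left(8994 - \frac{22170033}{1470169}\right) = - \frac{19677067}{37211499} - \frac{13200529953}{1470169} = - \frac{491240435759443870}{54707192273331}$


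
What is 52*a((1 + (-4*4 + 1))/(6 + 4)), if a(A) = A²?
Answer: 2548/25 ≈ 101.92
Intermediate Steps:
52*a((1 + (-4*4 + 1))/(6 + 4)) = 52*((1 + (-4*4 + 1))/(6 + 4))² = 52*((1 + (-16 + 1))/10)² = 52*((1 - 15)*(⅒))² = 52*(-14*⅒)² = 52*(-7/5)² = 52*(49/25) = 2548/25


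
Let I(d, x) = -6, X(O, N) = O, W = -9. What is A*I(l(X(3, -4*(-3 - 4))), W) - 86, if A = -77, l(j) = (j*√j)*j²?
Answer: 376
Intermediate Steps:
l(j) = j^(7/2) (l(j) = j^(3/2)*j² = j^(7/2))
A*I(l(X(3, -4*(-3 - 4))), W) - 86 = -77*(-6) - 86 = 462 - 86 = 376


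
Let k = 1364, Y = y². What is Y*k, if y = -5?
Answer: 34100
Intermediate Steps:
Y = 25 (Y = (-5)² = 25)
Y*k = 25*1364 = 34100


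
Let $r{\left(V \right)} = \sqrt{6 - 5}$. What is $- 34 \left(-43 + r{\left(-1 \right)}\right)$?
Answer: $1428$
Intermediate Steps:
$r{\left(V \right)} = 1$ ($r{\left(V \right)} = \sqrt{1} = 1$)
$- 34 \left(-43 + r{\left(-1 \right)}\right) = - 34 \left(-43 + 1\right) = \left(-34\right) \left(-42\right) = 1428$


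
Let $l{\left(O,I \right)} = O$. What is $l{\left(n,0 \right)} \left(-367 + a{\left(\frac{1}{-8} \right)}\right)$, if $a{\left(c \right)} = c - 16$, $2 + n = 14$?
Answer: $- \frac{9195}{2} \approx -4597.5$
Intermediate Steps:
$n = 12$ ($n = -2 + 14 = 12$)
$a{\left(c \right)} = -16 + c$ ($a{\left(c \right)} = c - 16 = -16 + c$)
$l{\left(n,0 \right)} \left(-367 + a{\left(\frac{1}{-8} \right)}\right) = 12 \left(-367 - \left(16 - \frac{1}{-8}\right)\right) = 12 \left(-367 - \frac{129}{8}\right) = 12 \left(- \frac{3065}{8}\right) = - \frac{9195}{2}$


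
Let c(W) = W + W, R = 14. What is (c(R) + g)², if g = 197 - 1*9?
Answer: 46656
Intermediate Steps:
c(W) = 2*W
g = 188 (g = 197 - 9 = 188)
(c(R) + g)² = (2*14 + 188)² = (28 + 188)² = 216² = 46656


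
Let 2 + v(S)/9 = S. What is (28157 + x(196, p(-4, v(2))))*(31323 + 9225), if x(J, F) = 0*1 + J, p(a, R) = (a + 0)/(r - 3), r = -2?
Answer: 1149657444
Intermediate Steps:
v(S) = -18 + 9*S
p(a, R) = -a/5 (p(a, R) = (a + 0)/(-2 - 3) = a/(-5) = a*(-⅕) = -a/5)
x(J, F) = J (x(J, F) = 0 + J = J)
(28157 + x(196, p(-4, v(2))))*(31323 + 9225) = (28157 + 196)*(31323 + 9225) = 28353*40548 = 1149657444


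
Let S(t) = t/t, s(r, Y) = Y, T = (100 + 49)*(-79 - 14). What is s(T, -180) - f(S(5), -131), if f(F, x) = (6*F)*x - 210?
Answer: 816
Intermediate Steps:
T = -13857 (T = 149*(-93) = -13857)
S(t) = 1
f(F, x) = -210 + 6*F*x (f(F, x) = 6*F*x - 210 = -210 + 6*F*x)
s(T, -180) - f(S(5), -131) = -180 - (-210 + 6*1*(-131)) = -180 - (-210 - 786) = -180 - 1*(-996) = -180 + 996 = 816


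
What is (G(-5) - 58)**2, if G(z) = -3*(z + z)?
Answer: 784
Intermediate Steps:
G(z) = -6*z
(G(-5) - 58)**2 = (-6*(-5) - 58)**2 = (30 - 58)**2 = (-28)**2 = 784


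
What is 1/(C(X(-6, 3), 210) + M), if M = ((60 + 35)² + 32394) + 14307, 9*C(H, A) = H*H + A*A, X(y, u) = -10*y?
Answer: 1/61026 ≈ 1.6386e-5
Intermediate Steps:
C(H, A) = A²/9 + H²/9 (C(H, A) = (H*H + A*A)/9 = (H² + A²)/9 = (A² + H²)/9 = A²/9 + H²/9)
M = 55726 (M = (95² + 32394) + 14307 = (9025 + 32394) + 14307 = 41419 + 14307 = 55726)
1/(C(X(-6, 3), 210) + M) = 1/(((⅑)*210² + (-10*(-6))²/9) + 55726) = 1/(((⅑)*44100 + (⅑)*60²) + 55726) = 1/((4900 + (⅑)*3600) + 55726) = 1/((4900 + 400) + 55726) = 1/(5300 + 55726) = 1/61026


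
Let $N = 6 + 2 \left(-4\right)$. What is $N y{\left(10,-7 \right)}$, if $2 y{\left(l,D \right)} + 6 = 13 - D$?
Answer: $-14$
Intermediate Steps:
$N = -2$ ($N = 6 - 8 = -2$)
$y{\left(l,D \right)} = \frac{7}{2} - \frac{D}{2}$ ($y{\left(l,D \right)} = -3 + \frac{13 - D}{2} = -3 - \left(- \frac{13}{2} + \frac{D}{2}\right) = \frac{7}{2} - \frac{D}{2}$)
$N y{\left(10,-7 \right)} = - 2 \left(\frac{7}{2} - - \frac{7}{2}\right) = - 2 \left(\frac{7}{2} + \frac{7}{2}\right) = \left(-2\right) 7 = -14$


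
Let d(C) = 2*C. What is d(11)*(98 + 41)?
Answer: 3058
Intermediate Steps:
d(11)*(98 + 41) = (2*11)*(98 + 41) = 22*139 = 3058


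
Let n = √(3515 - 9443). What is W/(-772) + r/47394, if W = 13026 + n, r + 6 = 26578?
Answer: -149210165/9147042 - I*√1482/386 ≈ -16.312 - 0.099733*I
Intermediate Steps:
n = 2*I*√1482 (n = √(-5928) = 2*I*√1482 ≈ 76.994*I)
r = 26572 (r = -6 + 26578 = 26572)
W = 13026 + 2*I*√1482 ≈ 13026.0 + 76.994*I
W/(-772) + r/47394 = (13026 + 2*I*√1482)/(-772) + 26572/47394 = (13026 + 2*I*√1482)*(-1/772) + 26572*(1/47394) = (-6513/386 - I*√1482/386) + 13286/23697 = -149210165/9147042 - I*√1482/386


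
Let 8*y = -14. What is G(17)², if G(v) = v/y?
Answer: 4624/49 ≈ 94.367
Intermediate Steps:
y = -7/4 (y = (⅛)*(-14) = -7/4 ≈ -1.7500)
G(v) = -4*v/7 (G(v) = v/(-7/4) = v*(-4/7) = -4*v/7)
G(17)² = (-4/7*17)² = (-68/7)² = 4624/49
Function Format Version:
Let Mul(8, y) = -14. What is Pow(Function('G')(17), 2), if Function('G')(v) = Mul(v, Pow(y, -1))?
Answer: Rational(4624, 49) ≈ 94.367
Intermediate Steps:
y = Rational(-7, 4) (y = Mul(Rational(1, 8), -14) = Rational(-7, 4) ≈ -1.7500)
Function('G')(v) = Mul(Rational(-4, 7), v) (Function('G')(v) = Mul(v, Pow(Rational(-7, 4), -1)) = Mul(v, Rational(-4, 7)) = Mul(Rational(-4, 7), v))
Pow(Function('G')(17), 2) = Pow(Mul(Rational(-4, 7), 17), 2) = Pow(Rational(-68, 7), 2) = Rational(4624, 49)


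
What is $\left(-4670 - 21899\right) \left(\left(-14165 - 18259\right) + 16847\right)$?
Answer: $413865313$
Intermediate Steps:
$\left(-4670 - 21899\right) \left(\left(-14165 - 18259\right) + 16847\right) = - 26569 \left(\left(-14165 - 18259\right) + 16847\right) = - 26569 \left(-32424 + 16847\right) = \left(-26569\right) \left(-15577\right) = 413865313$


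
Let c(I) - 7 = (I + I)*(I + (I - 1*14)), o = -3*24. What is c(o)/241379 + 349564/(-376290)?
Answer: -37906712323/45414251955 ≈ -0.83469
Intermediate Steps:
o = -72
c(I) = 7 + 2*I*(-14 + 2*I) (c(I) = 7 + (I + I)*(I + (I - 1*14)) = 7 + (2*I)*(I + (I - 14)) = 7 + (2*I)*(I + (-14 + I)) = 7 + (2*I)*(-14 + 2*I) = 7 + 2*I*(-14 + 2*I))
c(o)/241379 + 349564/(-376290) = (7 - 28*(-72) + 4*(-72)²)/241379 + 349564/(-376290) = (7 + 2016 + 4*5184)*(1/241379) + 349564*(-1/376290) = (7 + 2016 + 20736)*(1/241379) - 174782/188145 = 22759*(1/241379) - 174782/188145 = 22759/241379 - 174782/188145 = -37906712323/45414251955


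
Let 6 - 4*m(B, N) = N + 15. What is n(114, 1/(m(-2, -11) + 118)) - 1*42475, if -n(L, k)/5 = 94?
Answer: -42945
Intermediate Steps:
m(B, N) = -9/4 - N/4 (m(B, N) = 3/2 - (N + 15)/4 = 3/2 - (15 + N)/4 = 3/2 + (-15/4 - N/4) = -9/4 - N/4)
n(L, k) = -470 (n(L, k) = -5*94 = -470)
n(114, 1/(m(-2, -11) + 118)) - 1*42475 = -470 - 1*42475 = -470 - 42475 = -42945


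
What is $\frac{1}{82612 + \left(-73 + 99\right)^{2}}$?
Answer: $\frac{1}{83288} \approx 1.2007 \cdot 10^{-5}$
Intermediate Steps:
$\frac{1}{82612 + \left(-73 + 99\right)^{2}} = \frac{1}{82612 + 26^{2}} = \frac{1}{82612 + 676} = \frac{1}{83288}$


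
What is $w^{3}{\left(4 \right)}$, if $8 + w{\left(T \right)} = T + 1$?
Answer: $-27$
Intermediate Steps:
$w{\left(T \right)} = -7 + T$ ($w{\left(T \right)} = -8 + \left(T + 1\right) = -8 + \left(1 + T\right) = -7 + T$)
$w^{3}{\left(4 \right)} = \left(-7 + 4\right)^{3} = \left(-3\right)^{3} = -27$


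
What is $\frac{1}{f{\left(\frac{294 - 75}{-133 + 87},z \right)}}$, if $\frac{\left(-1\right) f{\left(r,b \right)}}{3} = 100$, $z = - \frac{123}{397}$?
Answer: $- \frac{1}{300} \approx -0.0033333$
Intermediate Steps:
$z = - \frac{123}{397}$ ($z = \left(-123\right) \frac{1}{397} = - \frac{123}{397} \approx -0.30982$)
$f{\left(r,b \right)} = -300$ ($f{\left(r,b \right)} = \left(-3\right) 100 = -300$)
$\frac{1}{f{\left(\frac{294 - 75}{-133 + 87},z \right)}} = \frac{1}{-300} = - \frac{1}{300}$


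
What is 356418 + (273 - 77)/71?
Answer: 25305874/71 ≈ 3.5642e+5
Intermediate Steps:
356418 + (273 - 77)/71 = 356418 + 196*(1/71) = 356418 + 196/71 = 25305874/71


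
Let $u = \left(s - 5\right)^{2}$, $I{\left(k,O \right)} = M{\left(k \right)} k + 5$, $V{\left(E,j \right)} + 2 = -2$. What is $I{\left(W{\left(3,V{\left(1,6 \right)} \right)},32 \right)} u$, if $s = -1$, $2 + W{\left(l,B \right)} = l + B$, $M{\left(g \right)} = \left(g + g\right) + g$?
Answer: $1152$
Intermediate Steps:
$V{\left(E,j \right)} = -4$ ($V{\left(E,j \right)} = -2 - 2 = -4$)
$M{\left(g \right)} = 3 g$ ($M{\left(g \right)} = 2 g + g = 3 g$)
$W{\left(l,B \right)} = -2 + B + l$ ($W{\left(l,B \right)} = -2 + \left(l + B\right) = -2 + \left(B + l\right) = -2 + B + l$)
$I{\left(k,O \right)} = 5 + 3 k^{2}$ ($I{\left(k,O \right)} = 3 k k + 5 = 3 k^{2} + 5 = 5 + 3 k^{2}$)
$u = 36$ ($u = \left(-1 - 5\right)^{2} = \left(-6\right)^{2} = 36$)
$I{\left(W{\left(3,V{\left(1,6 \right)} \right)},32 \right)} u = \left(5 + 3 \left(-2 - 4 + 3\right)^{2}\right) 36 = \left(5 + 3 \left(-3\right)^{2}\right) 36 = \left(5 + 3 \cdot 9\right) 36 = \left(5 + 27\right) 36 = 32 \cdot 36 = 1152$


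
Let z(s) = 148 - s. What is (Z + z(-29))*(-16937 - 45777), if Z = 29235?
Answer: -1844544168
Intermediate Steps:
(Z + z(-29))*(-16937 - 45777) = (29235 + (148 - 1*(-29)))*(-16937 - 45777) = (29235 + (148 + 29))*(-62714) = (29235 + 177)*(-62714) = 29412*(-62714) = -1844544168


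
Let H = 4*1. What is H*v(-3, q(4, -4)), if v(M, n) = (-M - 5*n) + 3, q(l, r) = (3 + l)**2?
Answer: -956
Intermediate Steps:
v(M, n) = 3 - M - 5*n
H = 4
H*v(-3, q(4, -4)) = 4*(3 - 1*(-3) - 5*(3 + 4)**2) = 4*(3 + 3 - 5*7**2) = 4*(3 + 3 - 5*49) = 4*(3 + 3 - 245) = 4*(-239) = -956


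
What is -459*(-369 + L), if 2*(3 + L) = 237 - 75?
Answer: 133569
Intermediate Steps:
L = 78 (L = -3 + (237 - 75)/2 = -3 + (½)*162 = -3 + 81 = 78)
-459*(-369 + L) = -459*(-369 + 78) = -459*(-291) = 133569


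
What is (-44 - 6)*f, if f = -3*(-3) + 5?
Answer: -700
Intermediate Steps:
f = 14 (f = 9 + 5 = 14)
(-44 - 6)*f = (-44 - 6)*14 = -50*14 = -700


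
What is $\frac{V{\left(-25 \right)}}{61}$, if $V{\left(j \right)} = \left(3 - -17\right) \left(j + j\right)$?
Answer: $- \frac{1000}{61} \approx -16.393$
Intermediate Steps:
$V{\left(j \right)} = 40 j$ ($V{\left(j \right)} = \left(3 + 17\right) 2 j = 20 \cdot 2 j = 40 j$)
$\frac{V{\left(-25 \right)}}{61} = \frac{40 \left(-25\right)}{61} = \frac{1}{61} \left(-1000\right) = - \frac{1000}{61}$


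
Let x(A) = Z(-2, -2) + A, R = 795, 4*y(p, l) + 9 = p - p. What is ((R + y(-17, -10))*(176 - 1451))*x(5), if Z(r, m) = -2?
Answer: -12129075/4 ≈ -3.0323e+6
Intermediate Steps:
y(p, l) = -9/4 (y(p, l) = -9/4 + (p - p)/4 = -9/4 + (¼)*0 = -9/4 + 0 = -9/4)
x(A) = -2 + A
((R + y(-17, -10))*(176 - 1451))*x(5) = ((795 - 9/4)*(176 - 1451))*(-2 + 5) = ((3171/4)*(-1275))*3 = -4043025/4*3 = -12129075/4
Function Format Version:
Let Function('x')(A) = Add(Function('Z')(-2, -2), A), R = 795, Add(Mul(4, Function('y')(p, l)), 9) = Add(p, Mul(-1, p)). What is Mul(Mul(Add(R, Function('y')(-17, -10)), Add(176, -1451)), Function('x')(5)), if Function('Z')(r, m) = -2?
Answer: Rational(-12129075, 4) ≈ -3.0323e+6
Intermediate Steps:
Function('y')(p, l) = Rational(-9, 4) (Function('y')(p, l) = Add(Rational(-9, 4), Mul(Rational(1, 4), Add(p, Mul(-1, p)))) = Add(Rational(-9, 4), Mul(Rational(1, 4), 0)) = Add(Rational(-9, 4), 0) = Rational(-9, 4))
Function('x')(A) = Add(-2, A)
Mul(Mul(Add(R, Function('y')(-17, -10)), Add(176, -1451)), Function('x')(5)) = Mul(Mul(Add(795, Rational(-9, 4)), Add(176, -1451)), Add(-2, 5)) = Mul(Mul(Rational(3171, 4), -1275), 3) = Mul(Rational(-4043025, 4), 3) = Rational(-12129075, 4)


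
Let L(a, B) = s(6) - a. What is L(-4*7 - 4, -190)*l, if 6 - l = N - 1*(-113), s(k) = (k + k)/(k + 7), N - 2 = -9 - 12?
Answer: -37664/13 ≈ -2897.2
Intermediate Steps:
N = -19 (N = 2 + (-9 - 12) = 2 - 21 = -19)
s(k) = 2*k/(7 + k) (s(k) = (2*k)/(7 + k) = 2*k/(7 + k))
L(a, B) = 12/13 - a (L(a, B) = 2*6/(7 + 6) - a = 2*6/13 - a = 2*6*(1/13) - a = 12/13 - a)
l = -88 (l = 6 - (-19 - 1*(-113)) = 6 - (-19 + 113) = 6 - 1*94 = 6 - 94 = -88)
L(-4*7 - 4, -190)*l = (12/13 - (-4*7 - 4))*(-88) = (12/13 - (-28 - 4))*(-88) = (12/13 - 1*(-32))*(-88) = (12/13 + 32)*(-88) = (428/13)*(-88) = -37664/13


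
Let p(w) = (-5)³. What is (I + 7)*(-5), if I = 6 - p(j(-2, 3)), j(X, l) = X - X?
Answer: -690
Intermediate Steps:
j(X, l) = 0
p(w) = -125
I = 131 (I = 6 - 1*(-125) = 6 + 125 = 131)
(I + 7)*(-5) = (131 + 7)*(-5) = 138*(-5) = -690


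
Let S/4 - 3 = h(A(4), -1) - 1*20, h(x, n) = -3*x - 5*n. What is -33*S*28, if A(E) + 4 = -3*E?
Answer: -133056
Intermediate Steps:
A(E) = -4 - 3*E
h(x, n) = -5*n - 3*x
S = 144 (S = 12 + 4*((-5*(-1) - 3*(-4 - 3*4)) - 1*20) = 12 + 4*((5 - 3*(-4 - 12)) - 20) = 12 + 4*((5 - 3*(-16)) - 20) = 12 + 4*((5 + 48) - 20) = 12 + 4*(53 - 20) = 12 + 4*33 = 12 + 132 = 144)
-33*S*28 = -33*144*28 = -4752*28 = -133056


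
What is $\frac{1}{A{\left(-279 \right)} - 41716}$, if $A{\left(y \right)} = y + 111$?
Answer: $- \frac{1}{41884} \approx -2.3875 \cdot 10^{-5}$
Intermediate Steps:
$A{\left(y \right)} = 111 + y$
$\frac{1}{A{\left(-279 \right)} - 41716} = \frac{1}{\left(111 - 279\right) - 41716} = \frac{1}{-168 - 41716} = \frac{1}{-41884} = - \frac{1}{41884}$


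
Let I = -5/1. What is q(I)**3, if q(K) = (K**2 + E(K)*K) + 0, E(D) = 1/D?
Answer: 17576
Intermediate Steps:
I = -5 (I = -5*1 = -5)
q(K) = 1 + K**2 (q(K) = (K**2 + K/K) + 0 = (K**2 + 1) + 0 = (1 + K**2) + 0 = 1 + K**2)
q(I)**3 = (1 + (-5)**2)**3 = (1 + 25)**3 = 26**3 = 17576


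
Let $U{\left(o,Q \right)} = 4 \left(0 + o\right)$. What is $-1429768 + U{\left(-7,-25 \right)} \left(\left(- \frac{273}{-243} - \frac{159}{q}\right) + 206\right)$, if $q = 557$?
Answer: $- \frac{64768136336}{45117} \approx -1.4356 \cdot 10^{6}$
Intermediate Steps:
$U{\left(o,Q \right)} = 4 o$
$-1429768 + U{\left(-7,-25 \right)} \left(\left(- \frac{273}{-243} - \frac{159}{q}\right) + 206\right) = -1429768 + 4 \left(-7\right) \left(\left(- \frac{273}{-243} - \frac{159}{557}\right) + 206\right) = -1429768 - 28 \left(\left(\left(-273\right) \left(- \frac{1}{243}\right) - \frac{159}{557}\right) + 206\right) = -1429768 - 28 \left(\left(\frac{91}{81} - \frac{159}{557}\right) + 206\right) = -1429768 - 28 \left(\frac{37808}{45117} + 206\right) = -1429768 - \frac{261293480}{45117} = - \frac{64768136336}{45117}$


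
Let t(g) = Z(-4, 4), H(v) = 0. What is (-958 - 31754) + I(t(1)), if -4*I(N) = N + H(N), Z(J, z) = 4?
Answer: -32713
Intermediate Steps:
t(g) = 4
I(N) = -N/4 (I(N) = -(N + 0)/4 = -N/4)
(-958 - 31754) + I(t(1)) = (-958 - 31754) - 1/4*4 = -32712 - 1 = -32713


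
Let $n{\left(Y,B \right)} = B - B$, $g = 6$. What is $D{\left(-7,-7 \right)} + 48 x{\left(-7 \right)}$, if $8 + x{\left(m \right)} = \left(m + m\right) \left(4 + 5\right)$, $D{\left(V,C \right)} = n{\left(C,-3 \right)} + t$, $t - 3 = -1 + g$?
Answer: $-6424$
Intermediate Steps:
$n{\left(Y,B \right)} = 0$
$t = 8$ ($t = 3 + \left(-1 + 6\right) = 3 + 5 = 8$)
$D{\left(V,C \right)} = 8$ ($D{\left(V,C \right)} = 0 + 8 = 8$)
$x{\left(m \right)} = -8 + 18 m$ ($x{\left(m \right)} = -8 + \left(m + m\right) \left(4 + 5\right) = -8 + 2 m 9 = -8 + 18 m$)
$D{\left(-7,-7 \right)} + 48 x{\left(-7 \right)} = 8 + 48 \left(-8 + 18 \left(-7\right)\right) = 8 + 48 \left(-8 - 126\right) = 8 + 48 \left(-134\right) = 8 - 6432 = -6424$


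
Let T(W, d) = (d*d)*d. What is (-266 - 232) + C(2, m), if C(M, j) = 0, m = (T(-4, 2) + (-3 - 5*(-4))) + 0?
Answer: -498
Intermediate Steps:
T(W, d) = d**3 (T(W, d) = d**2*d = d**3)
m = 25 (m = (2**3 + (-3 - 5*(-4))) + 0 = (8 + (-3 + 20)) + 0 = (8 + 17) + 0 = 25 + 0 = 25)
(-266 - 232) + C(2, m) = (-266 - 232) + 0 = -498 + 0 = -498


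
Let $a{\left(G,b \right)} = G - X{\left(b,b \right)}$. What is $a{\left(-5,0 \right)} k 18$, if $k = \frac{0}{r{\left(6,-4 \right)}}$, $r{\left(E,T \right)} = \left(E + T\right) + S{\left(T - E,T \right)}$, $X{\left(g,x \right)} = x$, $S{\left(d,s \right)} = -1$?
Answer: $0$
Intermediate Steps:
$r{\left(E,T \right)} = -1 + E + T$ ($r{\left(E,T \right)} = \left(E + T\right) - 1 = -1 + E + T$)
$a{\left(G,b \right)} = G - b$
$k = 0$ ($k = \frac{0}{-1 + 6 - 4} = \frac{0}{1} = 0 \cdot 1 = 0$)
$a{\left(-5,0 \right)} k 18 = \left(-5 - 0\right) 0 \cdot 18 = \left(-5 + 0\right) 0 \cdot 18 = \left(-5\right) 0 \cdot 18 = 0 \cdot 18 = 0$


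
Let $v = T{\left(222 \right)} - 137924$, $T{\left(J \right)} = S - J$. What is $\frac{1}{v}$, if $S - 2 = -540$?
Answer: $- \frac{1}{138684} \approx -7.2106 \cdot 10^{-6}$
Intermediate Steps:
$S = -538$ ($S = 2 - 540 = -538$)
$T{\left(J \right)} = -538 - J$
$v = -138684$ ($v = \left(-538 - 222\right) - 137924 = -760 - 137924 = -138684$)
$\frac{1}{v} = \frac{1}{-138684} = - \frac{1}{138684}$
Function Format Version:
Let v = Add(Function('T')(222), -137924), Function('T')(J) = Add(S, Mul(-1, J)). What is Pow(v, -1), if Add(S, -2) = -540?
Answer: Rational(-1, 138684) ≈ -7.2106e-6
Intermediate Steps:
S = -538 (S = Add(2, -540) = -538)
Function('T')(J) = Add(-538, Mul(-1, J))
v = -138684 (v = Add(Add(-538, Mul(-1, 222)), -137924) = Add(Add(-538, -222), -137924) = Add(-760, -137924) = -138684)
Pow(v, -1) = Pow(-138684, -1) = Rational(-1, 138684)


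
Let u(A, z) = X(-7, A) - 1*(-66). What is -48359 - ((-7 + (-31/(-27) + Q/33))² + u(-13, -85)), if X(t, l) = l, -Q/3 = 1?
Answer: -4273489333/88209 ≈ -48447.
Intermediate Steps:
Q = -3 (Q = -3*1 = -3)
u(A, z) = 66 + A (u(A, z) = A - 1*(-66) = A + 66 = 66 + A)
-48359 - ((-7 + (-31/(-27) + Q/33))² + u(-13, -85)) = -48359 - ((-7 + (-31/(-27) - 3/33))² + (66 - 13)) = -48359 - ((-7 + (-31*(-1/27) - 3*1/33))² + 53) = -48359 - ((-7 + (31/27 - 1/11))² + 53) = -48359 - ((-7 + 314/297)² + 53) = -48359 - ((-1765/297)² + 53) = -48359 - (3115225/88209 + 53) = -48359 - 1*7790302/88209 = -48359 - 7790302/88209 = -4273489333/88209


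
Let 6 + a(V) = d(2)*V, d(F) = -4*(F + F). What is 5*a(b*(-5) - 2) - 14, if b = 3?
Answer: 1316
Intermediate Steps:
d(F) = -8*F
a(V) = -6 - 16*V (a(V) = -6 + (-8*2)*V = -6 - 16*V)
5*a(b*(-5) - 2) - 14 = 5*(-6 - 16*(3*(-5) - 2)) - 14 = 5*(-6 - 16*(-15 - 2)) - 14 = 5*(-6 - 16*(-17)) - 14 = 5*(-6 + 272) - 14 = 5*266 - 14 = 1330 - 14 = 1316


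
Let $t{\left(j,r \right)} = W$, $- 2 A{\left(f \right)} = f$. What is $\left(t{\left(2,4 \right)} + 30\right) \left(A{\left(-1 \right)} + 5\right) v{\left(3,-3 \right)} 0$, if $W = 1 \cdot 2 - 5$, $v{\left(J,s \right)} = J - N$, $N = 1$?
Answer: $0$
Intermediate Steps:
$A{\left(f \right)} = - \frac{f}{2}$
$v{\left(J,s \right)} = -1 + J$ ($v{\left(J,s \right)} = J - 1 = -1 + J$)
$W = -3$ ($W = 2 - 5 = -3$)
$t{\left(j,r \right)} = -3$
$\left(t{\left(2,4 \right)} + 30\right) \left(A{\left(-1 \right)} + 5\right) v{\left(3,-3 \right)} 0 = \left(-3 + 30\right) \left(\left(- \frac{1}{2}\right) \left(-1\right) + 5\right) \left(-1 + 3\right) 0 = 27 \left(\frac{1}{2} + 5\right) 2 \cdot 0 = 27 \cdot \frac{11}{2} \cdot 2 \cdot 0 = 27 \cdot 11 \cdot 0 = 27 \cdot 0 = 0$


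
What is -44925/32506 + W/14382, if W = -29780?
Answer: -807070015/233750646 ≈ -3.4527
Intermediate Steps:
-44925/32506 + W/14382 = -44925/32506 - 29780/14382 = -44925*1/32506 - 29780*1/14382 = -44925/32506 - 14890/7191 = -807070015/233750646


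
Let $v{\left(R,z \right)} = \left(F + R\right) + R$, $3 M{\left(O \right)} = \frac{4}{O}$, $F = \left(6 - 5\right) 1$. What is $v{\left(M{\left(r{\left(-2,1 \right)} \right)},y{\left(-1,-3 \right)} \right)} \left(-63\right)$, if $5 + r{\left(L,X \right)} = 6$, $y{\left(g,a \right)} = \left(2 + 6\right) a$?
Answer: $-231$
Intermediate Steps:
$y{\left(g,a \right)} = 8 a$
$r{\left(L,X \right)} = 1$ ($r{\left(L,X \right)} = -5 + 6 = 1$)
$F = 1$ ($F = 1 \cdot 1 = 1$)
$M{\left(O \right)} = \frac{4}{3 O}$ ($M{\left(O \right)} = \frac{4 \frac{1}{O}}{3} = \frac{4}{3 O}$)
$v{\left(R,z \right)} = 1 + 2 R$ ($v{\left(R,z \right)} = \left(1 + R\right) + R = 1 + 2 R$)
$v{\left(M{\left(r{\left(-2,1 \right)} \right)},y{\left(-1,-3 \right)} \right)} \left(-63\right) = \left(1 + 2 \frac{4}{3 \cdot 1}\right) \left(-63\right) = \left(1 + 2 \cdot \frac{4}{3} \cdot 1\right) \left(-63\right) = \left(1 + 2 \cdot \frac{4}{3}\right) \left(-63\right) = \left(1 + \frac{8}{3}\right) \left(-63\right) = \frac{11}{3} \left(-63\right) = -231$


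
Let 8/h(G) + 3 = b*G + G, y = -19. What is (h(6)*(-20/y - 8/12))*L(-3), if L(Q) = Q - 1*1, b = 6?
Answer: -704/2223 ≈ -0.31669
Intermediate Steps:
L(Q) = -1 + Q (L(Q) = Q - 1 = -1 + Q)
h(G) = 8/(-3 + 7*G) (h(G) = 8/(-3 + (6*G + G)) = 8/(-3 + 7*G))
(h(6)*(-20/y - 8/12))*L(-3) = ((8/(-3 + 7*6))*(-20/(-19) - 8/12))*(-1 - 3) = ((8/(-3 + 42))*(-20*(-1/19) - 8*1/12))*(-4) = ((8/39)*(20/19 - ⅔))*(-4) = ((8*(1/39))*(22/57))*(-4) = ((8/39)*(22/57))*(-4) = (176/2223)*(-4) = -704/2223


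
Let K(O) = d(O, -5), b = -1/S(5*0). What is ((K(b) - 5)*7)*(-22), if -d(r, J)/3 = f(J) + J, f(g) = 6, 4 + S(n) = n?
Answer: 1232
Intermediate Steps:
S(n) = -4 + n
d(r, J) = -18 - 3*J (d(r, J) = -3*(6 + J) = -18 - 3*J)
b = ¼ (b = -1/(-4 + 5*0) = -1/(-4 + 0) = -1/(-4) = -1*(-¼) = ¼ ≈ 0.25000)
K(O) = -3 (K(O) = -18 - 3*(-5) = -18 + 15 = -3)
((K(b) - 5)*7)*(-22) = ((-3 - 5)*7)*(-22) = -8*7*(-22) = -56*(-22) = 1232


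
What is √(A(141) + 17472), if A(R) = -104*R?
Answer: 6*√78 ≈ 52.991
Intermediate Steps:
√(A(141) + 17472) = √(-104*141 + 17472) = √(-14664 + 17472) = √2808 = 6*√78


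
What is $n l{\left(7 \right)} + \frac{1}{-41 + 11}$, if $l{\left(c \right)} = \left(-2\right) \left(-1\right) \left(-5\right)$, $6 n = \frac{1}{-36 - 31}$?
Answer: $- \frac{17}{2010} \approx -0.0084577$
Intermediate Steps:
$n = - \frac{1}{402}$ ($n = \frac{1}{6 \left(-36 - 31\right)} = \frac{1}{6 \left(-67\right)} = \frac{1}{6} \left(- \frac{1}{67}\right) = - \frac{1}{402} \approx -0.0024876$)
$l{\left(c \right)} = -10$ ($l{\left(c \right)} = 2 \left(-5\right) = -10$)
$n l{\left(7 \right)} + \frac{1}{-41 + 11} = \left(- \frac{1}{402}\right) \left(-10\right) + \frac{1}{-41 + 11} = \frac{5}{201} + \frac{1}{-30} = \frac{5}{201} - \frac{1}{30} = - \frac{17}{2010}$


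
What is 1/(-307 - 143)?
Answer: -1/450 ≈ -0.0022222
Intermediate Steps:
1/(-307 - 143) = 1/(-450) = -1/450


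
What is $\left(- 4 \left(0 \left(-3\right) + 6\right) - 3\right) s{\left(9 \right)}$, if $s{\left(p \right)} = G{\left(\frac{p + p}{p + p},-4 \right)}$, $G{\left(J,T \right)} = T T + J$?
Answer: $-459$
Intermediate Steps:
$G{\left(J,T \right)} = J + T^{2}$ ($G{\left(J,T \right)} = T^{2} + J = J + T^{2}$)
$s{\left(p \right)} = 17$ ($s{\left(p \right)} = \frac{p + p}{p + p} + \left(-4\right)^{2} = \frac{2 p}{2 p} + 16 = 2 p \frac{1}{2 p} + 16 = 1 + 16 = 17$)
$\left(- 4 \left(0 \left(-3\right) + 6\right) - 3\right) s{\left(9 \right)} = \left(- 4 \left(0 \left(-3\right) + 6\right) - 3\right) 17 = \left(- 4 \left(0 + 6\right) - 3\right) 17 = \left(\left(-4\right) 6 - 3\right) 17 = \left(-24 - 3\right) 17 = \left(-27\right) 17 = -459$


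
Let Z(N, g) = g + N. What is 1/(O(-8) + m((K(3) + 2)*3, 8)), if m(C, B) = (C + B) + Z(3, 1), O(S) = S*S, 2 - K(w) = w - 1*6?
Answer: 1/97 ≈ 0.010309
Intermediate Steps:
Z(N, g) = N + g
K(w) = 8 - w (K(w) = 2 - (w - 1*6) = 2 - (w - 6) = 2 - (-6 + w) = 2 + (6 - w) = 8 - w)
O(S) = S²
m(C, B) = 4 + B + C (m(C, B) = (C + B) + (3 + 1) = (B + C) + 4 = 4 + B + C)
1/(O(-8) + m((K(3) + 2)*3, 8)) = 1/((-8)² + (4 + 8 + ((8 - 1*3) + 2)*3)) = 1/(64 + (4 + 8 + ((8 - 3) + 2)*3)) = 1/(64 + (4 + 8 + (5 + 2)*3)) = 1/(64 + (4 + 8 + 7*3)) = 1/(64 + (4 + 8 + 21)) = 1/(64 + 33) = 1/97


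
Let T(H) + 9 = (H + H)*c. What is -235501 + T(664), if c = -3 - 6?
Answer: -247462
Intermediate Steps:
c = -9
T(H) = -9 - 18*H (T(H) = -9 + (H + H)*(-9) = -9 + (2*H)*(-9) = -9 - 18*H)
-235501 + T(664) = -235501 + (-9 - 18*664) = -235501 + (-9 - 11952) = -235501 - 11961 = -247462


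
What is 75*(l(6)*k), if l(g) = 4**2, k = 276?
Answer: 331200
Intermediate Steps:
l(g) = 16
75*(l(6)*k) = 75*(16*276) = 75*4416 = 331200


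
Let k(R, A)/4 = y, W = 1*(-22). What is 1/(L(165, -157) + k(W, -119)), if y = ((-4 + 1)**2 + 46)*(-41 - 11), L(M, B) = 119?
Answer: -1/11321 ≈ -8.8331e-5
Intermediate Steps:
W = -22
y = -2860 (y = ((-3)**2 + 46)*(-52) = (9 + 46)*(-52) = 55*(-52) = -2860)
k(R, A) = -11440 (k(R, A) = 4*(-2860) = -11440)
1/(L(165, -157) + k(W, -119)) = 1/(119 - 11440) = 1/(-11321) = -1/11321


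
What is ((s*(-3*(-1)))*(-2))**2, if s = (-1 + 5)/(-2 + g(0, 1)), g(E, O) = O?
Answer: 576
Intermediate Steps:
s = -4 (s = (-1 + 5)/(-2 + 1) = 4/(-1) = 4*(-1) = -4)
((s*(-3*(-1)))*(-2))**2 = (-(-12)*(-1)*(-2))**2 = (-4*3*(-2))**2 = (-12*(-2))**2 = 24**2 = 576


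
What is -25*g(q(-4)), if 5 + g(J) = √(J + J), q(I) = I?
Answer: 125 - 50*I*√2 ≈ 125.0 - 70.711*I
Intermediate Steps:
g(J) = -5 + √2*√J (g(J) = -5 + √(J + J) = -5 + √(2*J) = -5 + √2*√J)
-25*g(q(-4)) = -25*(-5 + √2*√(-4)) = -25*(-5 + √2*(2*I)) = -25*(-5 + 2*I*√2) = 125 - 50*I*√2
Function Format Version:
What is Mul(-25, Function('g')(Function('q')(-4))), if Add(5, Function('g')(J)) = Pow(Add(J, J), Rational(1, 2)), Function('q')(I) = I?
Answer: Add(125, Mul(-50, I, Pow(2, Rational(1, 2)))) ≈ Add(125.00, Mul(-70.711, I))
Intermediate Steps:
Function('g')(J) = Add(-5, Mul(Pow(2, Rational(1, 2)), Pow(J, Rational(1, 2)))) (Function('g')(J) = Add(-5, Pow(Add(J, J), Rational(1, 2))) = Add(-5, Pow(Mul(2, J), Rational(1, 2))) = Add(-5, Mul(Pow(2, Rational(1, 2)), Pow(J, Rational(1, 2)))))
Mul(-25, Function('g')(Function('q')(-4))) = Mul(-25, Add(-5, Mul(Pow(2, Rational(1, 2)), Pow(-4, Rational(1, 2))))) = Mul(-25, Add(-5, Mul(Pow(2, Rational(1, 2)), Mul(2, I)))) = Mul(-25, Add(-5, Mul(2, I, Pow(2, Rational(1, 2))))) = Add(125, Mul(-50, I, Pow(2, Rational(1, 2))))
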